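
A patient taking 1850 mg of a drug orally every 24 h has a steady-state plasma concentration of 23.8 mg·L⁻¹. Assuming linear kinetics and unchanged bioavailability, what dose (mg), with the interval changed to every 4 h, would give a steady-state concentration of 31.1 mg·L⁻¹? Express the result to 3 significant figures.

403 mg

For first-order elimination, Css ∝ F·D/(CL·τ); F and CL are unchanged, so Css ∝ D/τ.
D₂ = D₁ × (Css,target / Css,current) × (τ₂/τ₁) = 1850 × (31.1/23.8) × (4/24) = 402.9 mg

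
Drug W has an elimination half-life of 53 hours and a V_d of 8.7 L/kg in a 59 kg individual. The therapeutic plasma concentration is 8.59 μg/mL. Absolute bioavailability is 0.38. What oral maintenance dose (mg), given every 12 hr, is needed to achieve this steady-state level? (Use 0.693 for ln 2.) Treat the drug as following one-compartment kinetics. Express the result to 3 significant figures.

Vd = 8.7 L/kg × 59 kg = 513.3 L
k = 0.693/53 = 0.01308 h⁻¹, so CL = k·Vd = 0.01308 × 513.3 = 6.714 L/h
D = CL × Css × τ / F = 6.714 × 8.59 × 12 / 0.38 = 1821 mg

1820 mg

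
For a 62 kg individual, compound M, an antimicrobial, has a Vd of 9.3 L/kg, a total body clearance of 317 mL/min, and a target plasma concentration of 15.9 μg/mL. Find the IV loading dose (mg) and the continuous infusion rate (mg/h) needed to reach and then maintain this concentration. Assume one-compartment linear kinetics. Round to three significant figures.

(a) 9170 mg; (b) 302 mg/h

Vd = 9.3 L/kg × 62 kg = 576.6 L
Loading dose = Vd × C = 576.6 × 15.9 = 9168 mg
CL = 317 mL/min × 60/1000 = 19.02 L/h
Maintenance infusion rate = CL × Css = 19.02 × 15.9 = 302.4 mg/h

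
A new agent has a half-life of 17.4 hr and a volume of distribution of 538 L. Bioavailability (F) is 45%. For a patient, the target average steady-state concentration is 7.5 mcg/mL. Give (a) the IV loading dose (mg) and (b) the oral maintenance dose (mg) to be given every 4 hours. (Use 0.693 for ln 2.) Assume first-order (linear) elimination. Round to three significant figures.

LD = Vd × C = 538.0 × 7.5 = 4035 mg
CL = 0.693 × Vd / t½ = 0.693 × 538.0 / 17.4 = 21.43 L/h
D = CL × Css × τ / F = 21.43 × 7.5 × 4 / 0.45 = 1429 mg

(a) 4040 mg; (b) 1430 mg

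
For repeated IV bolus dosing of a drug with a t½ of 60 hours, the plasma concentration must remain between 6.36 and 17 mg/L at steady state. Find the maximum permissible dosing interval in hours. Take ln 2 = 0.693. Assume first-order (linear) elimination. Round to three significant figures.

85.1 h

k = 0.693 / t½ = 0.693 / 60 = 0.01155 h⁻¹
Between IV bolus doses, concentration decays as C = C₀·e^(−kτ), so C_peak/C_trough = e^(kτ).
τ_max = ln(C_peak/C_trough) / k = ln(17/6.36) / 0.01155 = 0.9832 / 0.01155 = 85.13 h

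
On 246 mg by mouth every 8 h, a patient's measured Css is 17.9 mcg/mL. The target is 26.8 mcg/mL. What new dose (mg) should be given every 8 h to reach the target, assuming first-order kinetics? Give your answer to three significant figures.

For first-order elimination, Css ∝ F·D/(CL·τ); F and CL are unchanged, so Css ∝ D/τ.
D₂ = D₁ × (Css,target / Css,current) = 246 × 26.8/17.9 = 368.3 mg

368 mg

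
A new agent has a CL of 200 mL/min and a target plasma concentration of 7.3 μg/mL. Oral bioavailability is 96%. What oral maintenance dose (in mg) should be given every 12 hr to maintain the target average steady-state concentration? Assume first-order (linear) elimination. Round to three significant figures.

Convert clearance: 200 mL/min × 60 min/h ÷ 1000 mL/L = 12.00 L/h
At steady state, dose per interval replaces the amount cleared in that interval: F·D/τ = CL·Css.
D = CL × Css × τ / F = 12.00 × 7.3 × 12 / 0.96 = 1095 mg

1100 mg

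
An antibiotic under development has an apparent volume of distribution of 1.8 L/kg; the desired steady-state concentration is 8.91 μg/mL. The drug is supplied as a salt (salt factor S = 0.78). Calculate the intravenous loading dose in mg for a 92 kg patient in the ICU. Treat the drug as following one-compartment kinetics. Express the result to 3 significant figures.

Total Vd = 1.8 × 92 = 165.6 L
The loading dose fills Vd to the target concentration.
LD = Vd × C / S = 165.6 × 8.910 / 0.78 = 1892 mg

1890 mg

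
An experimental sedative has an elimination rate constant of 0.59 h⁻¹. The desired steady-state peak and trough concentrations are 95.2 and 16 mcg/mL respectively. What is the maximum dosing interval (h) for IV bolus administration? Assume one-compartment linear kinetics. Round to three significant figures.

Between IV bolus doses, concentration decays as C = C₀·e^(−kτ), so C_peak/C_trough = e^(kτ).
τ_max = ln(C_peak/C_trough) / k = ln(95.2/16) / 0.5900 = 1.783 / 0.5900 = 3.022 h

3.02 h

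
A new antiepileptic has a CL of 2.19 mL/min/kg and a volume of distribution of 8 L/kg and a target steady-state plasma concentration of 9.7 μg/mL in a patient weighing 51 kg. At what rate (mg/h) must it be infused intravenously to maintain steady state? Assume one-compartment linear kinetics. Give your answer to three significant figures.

65.0 mg/h

CL = 2.19 mL/min/kg × 51 kg = 111.7 mL/min = 111.7 × 60/1000 = 6.702 L/h
Infusion rate = CL · Css = 6.702 L/h × 9.7 mg/L = 65.01 mg/h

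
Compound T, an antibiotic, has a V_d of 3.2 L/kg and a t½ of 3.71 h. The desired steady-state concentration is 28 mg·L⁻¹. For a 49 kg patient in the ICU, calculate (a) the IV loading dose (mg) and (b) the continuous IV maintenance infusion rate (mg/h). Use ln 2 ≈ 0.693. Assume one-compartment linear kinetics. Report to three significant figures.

(a) 4390 mg; (b) 820 mg/h

Vd = 3.2 L/kg × 49 kg = 156.8 L
LD = Vd × C = 156.8 × 28 = 4390 mg
CL = 0.693 × Vd / t½ = 0.693 × 156.8 / 3.71 = 29.29 L/h
Infusion rate = CL × Css = 29.29 × 28 = 820.1 mg/h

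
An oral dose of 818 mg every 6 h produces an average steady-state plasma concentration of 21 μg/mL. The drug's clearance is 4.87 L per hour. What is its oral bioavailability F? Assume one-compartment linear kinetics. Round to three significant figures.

F·D/τ = CL·Css at steady state → F = CL·Css·τ / D.
F = 4.87 × 21 × 6 / 818 = 0.750

0.750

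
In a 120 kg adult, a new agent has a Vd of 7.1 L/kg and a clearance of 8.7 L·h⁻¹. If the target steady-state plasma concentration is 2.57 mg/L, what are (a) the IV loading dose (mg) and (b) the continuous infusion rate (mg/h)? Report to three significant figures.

Vd(total) = 120 kg × 7.1 L/kg = 852.0 L
Loading: fill Vd to C_target → 852.0 L × 2.57 mg/L = 2190 mg
Maintenance: replace elimination → rate = CL × Css = 8.700 × 2.57 = 22.36 mg/h

(a) 2190 mg; (b) 22.4 mg/h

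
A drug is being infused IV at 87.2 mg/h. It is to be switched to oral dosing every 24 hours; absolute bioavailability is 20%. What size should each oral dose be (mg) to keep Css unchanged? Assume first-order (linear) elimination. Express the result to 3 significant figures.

To maintain the same Css, the systemic dosing rate must be unchanged: F·D/τ = infusion rate.
D = rate × τ / F = 87.2 × 24 / 0.2 = 10460 mg

10500 mg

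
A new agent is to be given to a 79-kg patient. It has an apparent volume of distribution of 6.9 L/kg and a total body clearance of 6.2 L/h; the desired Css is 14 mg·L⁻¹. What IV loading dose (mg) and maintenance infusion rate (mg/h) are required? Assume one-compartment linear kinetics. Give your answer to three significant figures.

(a) 7630 mg; (b) 86.8 mg/h

Total Vd = 6.9 × 79 = 545.1 L
Loading: fill Vd to C_target → 545.1 L × 14 mg/L = 7631 mg
Maintenance infusion rate = CL × Css = 6.200 × 14 = 86.80 mg/h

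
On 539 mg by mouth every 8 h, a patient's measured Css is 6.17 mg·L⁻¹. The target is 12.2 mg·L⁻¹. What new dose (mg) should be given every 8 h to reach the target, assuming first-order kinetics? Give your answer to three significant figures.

With linear kinetics, Css is proportional to dose rate (D/τ) at fixed clearance.
D₂ = D₁ × (Css,target / Css,current) = 539 × 12.2/6.17 = 1066 mg

1070 mg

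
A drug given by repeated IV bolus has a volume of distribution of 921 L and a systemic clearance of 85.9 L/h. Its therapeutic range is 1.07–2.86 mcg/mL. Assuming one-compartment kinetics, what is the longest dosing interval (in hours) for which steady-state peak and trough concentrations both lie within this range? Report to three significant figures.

10.5 h

k = CL / Vd = 85.90 / 921.0 = 0.09327 h⁻¹
Between IV bolus doses, concentration decays as C = C₀·e^(−kτ), so C_peak/C_trough = e^(kτ).
τ_max = ln(C_peak/C_trough) / k = ln(2.86/1.07) / 0.09327 = 0.9832 / 0.09327 = 10.54 h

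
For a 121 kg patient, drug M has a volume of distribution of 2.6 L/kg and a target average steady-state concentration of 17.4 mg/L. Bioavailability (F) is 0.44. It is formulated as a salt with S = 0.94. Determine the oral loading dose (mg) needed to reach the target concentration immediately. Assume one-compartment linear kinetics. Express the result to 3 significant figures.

Vd(total) = 121 kg × 2.6 L/kg = 314.6 L
LD = Vd × C / F / S = 314.6 × 17.40 / 0.44 / 0.94 = 13240 mg

13200 mg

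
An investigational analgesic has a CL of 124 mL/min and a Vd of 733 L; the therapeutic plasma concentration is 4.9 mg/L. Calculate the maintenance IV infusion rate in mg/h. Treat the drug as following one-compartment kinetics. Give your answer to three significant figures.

36.5 mg/h

CL = 124 mL/min = 124 × 0.06 = 7.440 L/h
Vd does not affect the maintenance rate; only clearance governs steady-state input.
R₀ = 7.440 × 4.9 = 36.46 mg/h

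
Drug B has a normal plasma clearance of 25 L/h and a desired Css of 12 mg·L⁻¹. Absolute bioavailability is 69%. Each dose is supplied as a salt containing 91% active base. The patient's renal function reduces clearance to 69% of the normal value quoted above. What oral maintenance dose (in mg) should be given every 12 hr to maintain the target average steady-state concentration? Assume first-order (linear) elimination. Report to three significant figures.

Patient clearance = 0.69 × 25.00 = 17.25 L/h
D = CL × Css × τ / F / S = 17.25 × 12 × 12 / 0.69 / 0.91 = 3956 mg

3960 mg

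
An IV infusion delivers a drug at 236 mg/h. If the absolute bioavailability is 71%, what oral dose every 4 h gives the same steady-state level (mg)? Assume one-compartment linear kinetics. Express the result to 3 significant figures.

To maintain the same Css, the systemic dosing rate must be unchanged: F·D/τ = infusion rate.
D = rate × τ / F = 236 × 4 / 0.71 = 1330 mg

1330 mg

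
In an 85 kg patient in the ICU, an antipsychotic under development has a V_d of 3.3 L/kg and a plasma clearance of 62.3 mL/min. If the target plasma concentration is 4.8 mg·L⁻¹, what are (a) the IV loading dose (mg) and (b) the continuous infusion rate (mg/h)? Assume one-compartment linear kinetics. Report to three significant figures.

(a) 1350 mg; (b) 17.9 mg/h

Total Vd = 3.3 × 85 = 280.5 L
Loading: fill Vd to C_target → 280.5 L × 4.8 mg/L = 1346 mg
Convert clearance: 62.3 mL/min × 60 min/h ÷ 1000 mL/L = 3.738 L/h
Infusion rate = 3.738 L/h × 4.8 mg/L = 17.94 mg/h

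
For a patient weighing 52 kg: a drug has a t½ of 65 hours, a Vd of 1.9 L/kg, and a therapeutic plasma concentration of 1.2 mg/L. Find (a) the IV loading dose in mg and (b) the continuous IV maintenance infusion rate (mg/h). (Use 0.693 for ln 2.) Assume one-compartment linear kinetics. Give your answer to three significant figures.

(a) 119 mg; (b) 1.26 mg/h

Vd(total) = 52 kg × 1.9 L/kg = 98.80 L
LD = Vd × C = 98.80 × 1.2 = 118.6 mg
CL = 0.693 × Vd / t½ = 0.693 × 98.80 / 65 = 1.053 L/h
Infusion rate = CL × Css = 1.053 × 1.2 = 1.264 mg/h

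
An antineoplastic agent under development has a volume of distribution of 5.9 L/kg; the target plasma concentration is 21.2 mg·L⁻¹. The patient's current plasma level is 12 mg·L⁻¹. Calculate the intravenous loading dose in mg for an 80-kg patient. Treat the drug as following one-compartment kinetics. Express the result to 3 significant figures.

Total Vd = 5.9 × 80 = 472.0 L
Concentration deficit ΔC = 21.2 − 12 = 9.200 mg/L
LD = Vd × ΔC = 472.0 × 9.200 = 4342 mg

4340 mg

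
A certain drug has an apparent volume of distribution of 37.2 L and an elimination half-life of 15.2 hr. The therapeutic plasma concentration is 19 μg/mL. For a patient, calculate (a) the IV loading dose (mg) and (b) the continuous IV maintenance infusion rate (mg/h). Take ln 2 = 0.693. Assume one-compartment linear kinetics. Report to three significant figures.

(a) 707 mg; (b) 32.2 mg/h

LD = Vd × C = 37.20 × 19 = 706.8 mg
CL = 0.693 × Vd / t½ = 0.693 × 37.20 / 15.2 = 1.696 L/h
Infusion rate = CL × Css = 1.696 × 19 = 32.22 mg/h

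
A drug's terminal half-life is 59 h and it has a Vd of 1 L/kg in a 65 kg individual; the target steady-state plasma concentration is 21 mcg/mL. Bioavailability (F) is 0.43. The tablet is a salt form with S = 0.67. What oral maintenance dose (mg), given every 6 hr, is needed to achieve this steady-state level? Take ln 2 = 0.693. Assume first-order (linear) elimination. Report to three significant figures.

Total Vd = 1 × 65 = 65.00 L
k = 0.693/59 = 0.01175 h⁻¹, so CL = k·Vd = 0.01175 × 65.00 = 0.7638 L/h
D = CL × Css × τ / F / S = 0.7638 × 21 × 6 / 0.43 / 0.67 = 334.0 mg

334 mg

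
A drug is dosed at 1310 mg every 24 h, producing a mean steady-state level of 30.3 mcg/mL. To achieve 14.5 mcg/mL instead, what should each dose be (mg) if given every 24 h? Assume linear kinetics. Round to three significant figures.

627 mg

For first-order elimination, Css ∝ F·D/(CL·τ); F and CL are unchanged, so Css ∝ D/τ.
D₂ = D₁ × (Css,target / Css,current) = 1310 × 14.5/30.3 = 626.9 mg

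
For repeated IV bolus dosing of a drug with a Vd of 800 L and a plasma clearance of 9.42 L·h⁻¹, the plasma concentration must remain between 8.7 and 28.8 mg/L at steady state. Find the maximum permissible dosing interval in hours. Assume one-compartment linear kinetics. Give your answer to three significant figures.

k = CL / Vd = 9.420 / 800.0 = 0.01178 h⁻¹
Between IV bolus doses, concentration decays as C = C₀·e^(−kτ), so C_peak/C_trough = e^(kτ).
τ_max = ln(C_peak/C_trough) / k = ln(28.8/8.7) / 0.01178 = 1.197 / 0.01178 = 101.6 h

102 h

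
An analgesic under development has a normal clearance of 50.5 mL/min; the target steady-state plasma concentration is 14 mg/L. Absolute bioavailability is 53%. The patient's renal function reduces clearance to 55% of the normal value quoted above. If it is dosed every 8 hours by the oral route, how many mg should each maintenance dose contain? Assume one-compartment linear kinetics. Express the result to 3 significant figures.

352 mg

CL = 50.5 mL/min = 50.5 × 0.06 = 3.030 L/h
Patient clearance = 0.55 × 3.030 = 1.667 L/h
At steady state, dose per interval replaces the amount cleared in that interval: F·D/τ = CL·Css.
D = CL × Css × τ / F = 1.667 × 14 × 8 / 0.53 = 352.3 mg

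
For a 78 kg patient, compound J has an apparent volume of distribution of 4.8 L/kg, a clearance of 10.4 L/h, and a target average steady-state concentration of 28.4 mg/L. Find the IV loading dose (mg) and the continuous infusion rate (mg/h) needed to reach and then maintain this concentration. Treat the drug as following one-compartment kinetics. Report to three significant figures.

Total Vd = 4.8 × 78 = 374.4 L
LD = Vd · C_target = 374.4 × 28.4 = 10630 mg
Maintenance: replace elimination → rate = CL × Css = 10.40 × 28.4 = 295.4 mg/h

(a) 10600 mg; (b) 295 mg/h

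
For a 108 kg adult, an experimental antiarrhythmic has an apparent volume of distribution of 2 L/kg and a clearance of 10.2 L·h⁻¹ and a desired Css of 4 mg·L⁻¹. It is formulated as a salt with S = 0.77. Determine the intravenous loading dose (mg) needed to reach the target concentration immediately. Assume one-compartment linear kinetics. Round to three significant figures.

1120 mg

Vd = 2 L/kg × 108 kg = 216.0 L
LD is governed by Vd — clearance does not enter the loading-dose calculation.
LD = Vd × C / S = 216.0 × 4.000 / 0.77 = 1122 mg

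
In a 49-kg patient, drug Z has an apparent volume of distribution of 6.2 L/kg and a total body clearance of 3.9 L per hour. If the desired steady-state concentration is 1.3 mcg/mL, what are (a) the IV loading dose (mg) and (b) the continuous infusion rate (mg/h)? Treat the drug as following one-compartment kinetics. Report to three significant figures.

Vd = 6.2 L/kg × 49 kg = 303.8 L
LD = Vd · C_target = 303.8 × 1.3 = 394.9 mg
Maintenance: replace elimination → rate = CL × Css = 3.900 × 1.3 = 5.070 mg/h

(a) 395 mg; (b) 5.07 mg/h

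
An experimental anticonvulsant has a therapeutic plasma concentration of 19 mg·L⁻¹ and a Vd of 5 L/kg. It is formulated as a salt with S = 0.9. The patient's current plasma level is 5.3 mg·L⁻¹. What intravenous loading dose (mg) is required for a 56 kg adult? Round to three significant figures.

Total Vd = 5 × 56 = 280.0 L
Concentration deficit ΔC = 19 − 5.3 = 13.70 mg/L
LD = Vd × ΔC / S = 280.0 × 13.70 / 0.9 = 4262 mg

4260 mg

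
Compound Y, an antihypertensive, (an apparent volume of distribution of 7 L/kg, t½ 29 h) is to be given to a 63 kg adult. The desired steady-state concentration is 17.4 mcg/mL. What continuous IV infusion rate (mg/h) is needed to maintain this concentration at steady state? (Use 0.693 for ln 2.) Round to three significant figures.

183 mg/h

Vd(total) = 63 kg × 7 L/kg = 441.0 L
CL = ln 2 · Vd / t½ = 0.693 × 441.0 / 29 = 10.54 L/h
Infusion rate = CL × Css = 10.54 × 17.4 = 183.4 mg/h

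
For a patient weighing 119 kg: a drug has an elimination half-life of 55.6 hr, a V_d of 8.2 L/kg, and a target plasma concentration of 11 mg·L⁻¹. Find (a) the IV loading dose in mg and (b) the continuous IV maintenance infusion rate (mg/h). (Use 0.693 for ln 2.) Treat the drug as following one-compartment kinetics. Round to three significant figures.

Vd(total) = 119 kg × 8.2 L/kg = 975.8 L
LD = Vd × C = 975.8 × 11 = 10730 mg
CL = 0.693 × Vd / t½ = 0.693 × 975.8 / 55.6 = 12.16 L/h
Infusion rate = CL × Css = 12.16 × 11 = 133.8 mg/h

(a) 10700 mg; (b) 134 mg/h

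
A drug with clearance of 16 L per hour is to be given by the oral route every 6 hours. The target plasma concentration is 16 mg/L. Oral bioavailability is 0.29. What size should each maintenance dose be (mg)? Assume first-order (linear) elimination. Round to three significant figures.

D = CL × Css × τ / F = 16.00 × 16 × 6 / 0.29 = 5297 mg

5300 mg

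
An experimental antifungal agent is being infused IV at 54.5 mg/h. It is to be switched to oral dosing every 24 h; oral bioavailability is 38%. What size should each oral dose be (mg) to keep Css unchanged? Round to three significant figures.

To maintain the same Css, the systemic dosing rate must be unchanged: F·D/τ = infusion rate.
D = rate × τ / F = 54.5 × 24 / 0.38 = 3442 mg

3440 mg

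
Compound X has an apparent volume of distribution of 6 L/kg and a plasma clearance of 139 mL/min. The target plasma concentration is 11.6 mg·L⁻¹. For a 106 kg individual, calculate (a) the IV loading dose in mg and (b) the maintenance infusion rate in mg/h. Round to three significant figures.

Total Vd = 6 × 106 = 636.0 L
LD = Vd · C_target = 636.0 × 11.6 = 7378 mg
Convert clearance: 139 mL/min × 60 min/h ÷ 1000 mL/L = 8.340 L/h
Infusion rate = 8.340 L/h × 11.6 mg/L = 96.74 mg/h

(a) 7380 mg; (b) 96.7 mg/h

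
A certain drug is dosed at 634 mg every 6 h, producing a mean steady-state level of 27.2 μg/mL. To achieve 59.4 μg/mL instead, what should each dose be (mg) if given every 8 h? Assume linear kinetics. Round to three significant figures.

1850 mg

With linear kinetics, Css is proportional to dose rate (D/τ) at fixed clearance.
D₂ = D₁ × (Css,target / Css,current) × (τ₂/τ₁) = 634 × (59.4/27.2) × (8/6) = 1846 mg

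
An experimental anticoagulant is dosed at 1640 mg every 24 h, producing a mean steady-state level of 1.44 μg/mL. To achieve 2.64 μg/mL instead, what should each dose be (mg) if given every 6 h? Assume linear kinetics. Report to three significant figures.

With linear kinetics, Css is proportional to dose rate (D/τ) at fixed clearance.
D₂ = D₁ × (Css,target / Css,current) × (τ₂/τ₁) = 1640 × (2.64/1.44) × (6/24) = 751.7 mg

752 mg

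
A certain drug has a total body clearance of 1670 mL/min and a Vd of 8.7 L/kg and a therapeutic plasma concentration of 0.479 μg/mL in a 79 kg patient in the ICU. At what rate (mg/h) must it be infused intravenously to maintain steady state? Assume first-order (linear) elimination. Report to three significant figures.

Convert clearance: 1670 mL/min × 60 min/h ÷ 1000 mL/L = 100.2 L/h
Vd does not affect the maintenance rate; only clearance governs steady-state input.
R₀ = 100.2 × 0.479 = 48.00 mg/h

48.0 mg/h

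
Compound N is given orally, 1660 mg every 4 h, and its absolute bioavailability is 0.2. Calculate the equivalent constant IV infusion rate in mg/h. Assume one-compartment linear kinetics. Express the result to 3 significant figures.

Equivalent systemic input: infusion rate = F·D/τ.
Rate = 0.2 × 1660 / 4 = 83.00 mg/h

83.0 mg/h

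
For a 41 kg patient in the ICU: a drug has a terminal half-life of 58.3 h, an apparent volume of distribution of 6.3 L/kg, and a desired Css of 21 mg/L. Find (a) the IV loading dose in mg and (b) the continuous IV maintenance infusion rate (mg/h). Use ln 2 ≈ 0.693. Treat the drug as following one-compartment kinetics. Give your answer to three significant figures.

(a) 5420 mg; (b) 64.5 mg/h

Vd(total) = 41 kg × 6.3 L/kg = 258.3 L
LD = Vd × C = 258.3 × 21 = 5424 mg
CL = 0.693 × Vd / t½ = 0.693 × 258.3 / 58.3 = 3.070 L/h
Infusion rate = CL × Css = 3.070 × 21 = 64.47 mg/h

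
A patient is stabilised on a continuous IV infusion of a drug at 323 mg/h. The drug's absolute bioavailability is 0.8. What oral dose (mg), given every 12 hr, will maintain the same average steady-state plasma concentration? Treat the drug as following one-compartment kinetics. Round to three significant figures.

4850 mg

To maintain the same Css, the systemic dosing rate must be unchanged: F·D/τ = infusion rate.
D = rate × τ / F = 323 × 12 / 0.8 = 4845 mg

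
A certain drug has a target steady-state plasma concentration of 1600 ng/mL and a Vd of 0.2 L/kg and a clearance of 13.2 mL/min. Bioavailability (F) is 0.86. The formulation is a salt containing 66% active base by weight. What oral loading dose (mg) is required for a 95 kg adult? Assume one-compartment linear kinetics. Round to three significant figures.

Vd = 0.2 L/kg × 95 kg = 19.00 L
C = 1600 ng/mL = 1.600 mg/L
LD = Vd × C / F / S = 19.00 × 1.600 / 0.86 / 0.66 = 53.56 mg

53.6 mg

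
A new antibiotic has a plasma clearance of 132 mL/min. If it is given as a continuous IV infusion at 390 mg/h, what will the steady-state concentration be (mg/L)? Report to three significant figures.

CL = 132 mL/min × 60/1000 = 7.920 L/h
Css = rate / CL = 390 / 7.920 = 49.24 mg/L

49.2 mg/L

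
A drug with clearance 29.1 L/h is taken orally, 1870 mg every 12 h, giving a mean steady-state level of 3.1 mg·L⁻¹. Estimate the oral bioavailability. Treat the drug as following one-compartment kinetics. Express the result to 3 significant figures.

0.579

F·D/τ = CL·Css at steady state → F = CL·Css·τ / D.
F = 29.1 × 3.1 × 12 / 1870 = 0.579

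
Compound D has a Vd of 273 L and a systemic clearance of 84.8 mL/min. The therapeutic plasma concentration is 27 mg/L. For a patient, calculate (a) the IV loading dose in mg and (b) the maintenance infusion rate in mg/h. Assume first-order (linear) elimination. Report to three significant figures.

Loading dose = Vd × C = 273.0 × 27 = 7371 mg
Convert clearance: 84.8 mL/min × 60 min/h ÷ 1000 mL/L = 5.088 L/h
Maintenance infusion rate = CL × Css = 5.088 × 27 = 137.4 mg/h

(a) 7370 mg; (b) 137 mg/h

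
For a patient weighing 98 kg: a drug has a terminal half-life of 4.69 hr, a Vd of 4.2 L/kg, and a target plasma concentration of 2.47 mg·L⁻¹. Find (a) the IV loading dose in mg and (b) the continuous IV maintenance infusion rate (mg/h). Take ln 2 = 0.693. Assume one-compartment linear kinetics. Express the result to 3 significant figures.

(a) 1020 mg; (b) 150 mg/h

Vd(total) = 98 kg × 4.2 L/kg = 411.6 L
LD = Vd × C = 411.6 × 2.47 = 1017 mg
CL = 0.693 × Vd / t½ = 0.693 × 411.6 / 4.69 = 60.82 L/h
Infusion rate = CL × Css = 60.82 × 2.47 = 150.2 mg/h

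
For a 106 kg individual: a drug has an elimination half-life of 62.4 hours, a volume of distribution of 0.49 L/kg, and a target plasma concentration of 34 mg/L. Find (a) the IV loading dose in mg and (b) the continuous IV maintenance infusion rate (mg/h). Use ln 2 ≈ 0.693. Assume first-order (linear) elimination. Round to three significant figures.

(a) 1770 mg; (b) 19.6 mg/h

Total Vd = 0.49 × 106 = 51.94 L
LD = Vd × C = 51.94 × 34 = 1766 mg
CL = 0.693 × Vd / t½ = 0.693 × 51.94 / 62.4 = 0.5768 L/h
Infusion rate = CL × Css = 0.5768 × 34 = 19.61 mg/h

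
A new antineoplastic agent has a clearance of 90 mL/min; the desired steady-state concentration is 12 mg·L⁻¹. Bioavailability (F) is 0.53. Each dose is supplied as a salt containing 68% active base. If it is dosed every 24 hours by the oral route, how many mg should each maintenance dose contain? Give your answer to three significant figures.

4320 mg

CL = 90 mL/min = 90 × 0.06 = 5.400 L/h
D = CL × Css × τ / F / S = 5.400 × 12 × 24 / 0.53 / 0.68 = 4315 mg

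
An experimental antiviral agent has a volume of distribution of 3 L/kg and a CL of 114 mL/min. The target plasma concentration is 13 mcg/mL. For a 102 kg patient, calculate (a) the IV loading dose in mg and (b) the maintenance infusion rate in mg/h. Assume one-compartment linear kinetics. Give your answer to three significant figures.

(a) 3980 mg; (b) 88.9 mg/h

Total Vd = 3 × 102 = 306.0 L
Loading dose = Vd × C = 306.0 × 13 = 3978 mg
Convert clearance: 114 mL/min × 60 min/h ÷ 1000 mL/L = 6.840 L/h
Maintenance: replace elimination → rate = CL × Css = 6.840 × 13 = 88.92 mg/h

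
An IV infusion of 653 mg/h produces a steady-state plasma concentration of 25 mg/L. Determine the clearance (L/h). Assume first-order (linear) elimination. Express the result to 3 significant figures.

26.1 L/h

At steady state, infusion rate = CL × Css, so CL = rate / Css.
CL = 653 / 25 = 26.12 L/h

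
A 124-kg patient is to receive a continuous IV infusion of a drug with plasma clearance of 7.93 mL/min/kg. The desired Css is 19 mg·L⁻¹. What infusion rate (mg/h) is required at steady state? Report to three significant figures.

CL = 7.93 mL/min/kg × 124 kg = 983.3 mL/min = 983.3 × 60/1000 = 59.00 L/h
Rate = CL × Css = 59.00 × 19 = 1121 mg/h

1120 mg/h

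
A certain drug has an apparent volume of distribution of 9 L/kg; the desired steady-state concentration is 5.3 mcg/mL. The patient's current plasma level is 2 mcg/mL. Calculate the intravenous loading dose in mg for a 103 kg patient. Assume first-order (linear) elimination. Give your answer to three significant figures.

Vd = 9 L/kg × 103 kg = 927.0 L
Concentration deficit ΔC = 5.3 − 2 = 3.300 mg/L
LD = Vd × ΔC = 927.0 × 3.300 = 3059 mg

3060 mg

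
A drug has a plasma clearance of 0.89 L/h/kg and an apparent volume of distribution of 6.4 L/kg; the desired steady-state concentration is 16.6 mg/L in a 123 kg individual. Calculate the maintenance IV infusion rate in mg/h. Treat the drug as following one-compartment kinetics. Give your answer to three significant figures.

1820 mg/h

CL = 0.89 L/h/kg × 123 kg = 109.5 L/h
Vd does not affect the maintenance rate; only clearance governs steady-state input.
Infusion rate = CL · Css = 109.5 L/h × 16.6 mg/L = 1818 mg/h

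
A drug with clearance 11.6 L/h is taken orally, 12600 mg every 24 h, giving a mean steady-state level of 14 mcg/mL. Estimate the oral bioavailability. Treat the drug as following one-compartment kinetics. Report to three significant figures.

F·D/τ = CL·Css at steady state → F = CL·Css·τ / D.
F = 11.6 × 14 × 24 / 12600 = 0.309

0.309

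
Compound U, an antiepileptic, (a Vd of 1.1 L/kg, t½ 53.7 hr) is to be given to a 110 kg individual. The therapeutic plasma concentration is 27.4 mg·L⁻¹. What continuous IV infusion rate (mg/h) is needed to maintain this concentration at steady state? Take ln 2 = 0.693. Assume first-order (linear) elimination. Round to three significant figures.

42.8 mg/h

Total Vd = 1.1 × 110 = 121.0 L
CL = 0.693 × Vd / t½ = 0.693 × 121.0 / 53.7 = 1.562 L/h
Infusion rate = CL × Css = 1.562 × 27.4 = 42.80 mg/h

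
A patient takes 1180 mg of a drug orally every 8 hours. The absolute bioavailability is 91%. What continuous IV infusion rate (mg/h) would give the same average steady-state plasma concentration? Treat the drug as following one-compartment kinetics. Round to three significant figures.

134 mg/h

Equivalent systemic input: infusion rate = F·D/τ.
Rate = 0.91 × 1180 / 8 = 134.2 mg/h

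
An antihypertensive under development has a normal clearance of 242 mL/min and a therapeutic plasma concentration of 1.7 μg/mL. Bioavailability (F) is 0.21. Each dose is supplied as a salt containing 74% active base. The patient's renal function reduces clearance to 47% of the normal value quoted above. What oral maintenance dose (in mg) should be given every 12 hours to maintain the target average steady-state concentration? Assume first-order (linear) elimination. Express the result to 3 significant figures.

CL = 242 mL/min × 60/1000 = 14.52 L/h
Patient clearance = 0.47 × 14.52 = 6.824 L/h
D = CL × Css × τ / F / S = 6.824 × 1.7 × 12 / 0.21 / 0.74 = 895.8 mg

896 mg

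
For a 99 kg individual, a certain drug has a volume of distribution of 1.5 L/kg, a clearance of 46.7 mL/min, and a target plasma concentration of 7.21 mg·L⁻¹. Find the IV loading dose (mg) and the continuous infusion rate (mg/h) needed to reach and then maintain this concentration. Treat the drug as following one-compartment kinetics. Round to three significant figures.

(a) 1070 mg; (b) 20.2 mg/h

Vd(total) = 99 kg × 1.5 L/kg = 148.5 L
Loading: fill Vd to C_target → 148.5 L × 7.21 mg/L = 1071 mg
CL = 46.7 mL/min × 60/1000 = 2.802 L/h
Infusion rate = 2.802 L/h × 7.21 mg/L = 20.20 mg/h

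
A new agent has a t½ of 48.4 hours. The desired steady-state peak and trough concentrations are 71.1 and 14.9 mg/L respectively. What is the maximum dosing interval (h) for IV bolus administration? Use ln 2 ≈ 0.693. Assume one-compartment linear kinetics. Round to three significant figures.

k = 0.693 / t½ = 0.693 / 48.4 = 0.01432 h⁻¹
Between IV bolus doses, concentration decays as C = C₀·e^(−kτ), so C_peak/C_trough = e^(kτ).
τ_max = ln(C_peak/C_trough) / k = ln(71.1/14.9) / 0.01432 = 1.563 / 0.01432 = 109.1 h

109 h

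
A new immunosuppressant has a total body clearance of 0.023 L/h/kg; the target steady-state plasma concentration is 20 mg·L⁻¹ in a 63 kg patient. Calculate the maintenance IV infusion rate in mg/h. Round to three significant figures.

29.0 mg/h

CL = 0.023 L/h/kg × 63 kg = 1.449 L/h
Infusion rate = CL · Css = 1.449 L/h × 20 mg/L = 28.98 mg/h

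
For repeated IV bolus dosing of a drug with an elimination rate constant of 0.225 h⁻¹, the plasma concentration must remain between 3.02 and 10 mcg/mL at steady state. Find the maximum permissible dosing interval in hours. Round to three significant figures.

5.32 h

Between IV bolus doses, concentration decays as C = C₀·e^(−kτ), so C_peak/C_trough = e^(kτ).
τ_max = ln(C_peak/C_trough) / k = ln(10/3.02) / 0.2250 = 1.197 / 0.2250 = 5.320 h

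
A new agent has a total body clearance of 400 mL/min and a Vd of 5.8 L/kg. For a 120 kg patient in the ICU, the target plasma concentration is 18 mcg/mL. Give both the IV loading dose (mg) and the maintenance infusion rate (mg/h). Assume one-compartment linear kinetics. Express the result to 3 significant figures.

(a) 12500 mg; (b) 432 mg/h

Vd(total) = 120 kg × 5.8 L/kg = 696.0 L
LD = Vd · C_target = 696.0 × 18 = 12530 mg
CL = 400 mL/min = 400 × 0.06 = 24.00 L/h
Infusion rate = 24.00 L/h × 18 mg/L = 432.0 mg/h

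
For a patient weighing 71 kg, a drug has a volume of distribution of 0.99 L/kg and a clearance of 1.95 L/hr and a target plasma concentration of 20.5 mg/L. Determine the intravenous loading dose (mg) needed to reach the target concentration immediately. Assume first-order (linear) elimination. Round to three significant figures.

Vd(total) = 71 kg × 0.99 L/kg = 70.29 L
LD = Vd × C = 70.29 × 20.50 = 1441 mg

1440 mg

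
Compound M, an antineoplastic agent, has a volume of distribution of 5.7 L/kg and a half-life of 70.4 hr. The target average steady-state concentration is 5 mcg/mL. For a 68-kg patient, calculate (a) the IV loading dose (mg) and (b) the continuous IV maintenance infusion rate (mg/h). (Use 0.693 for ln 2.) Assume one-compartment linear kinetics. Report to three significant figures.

(a) 1940 mg; (b) 19.1 mg/h

Vd = 5.7 L/kg × 68 kg = 387.6 L
LD = Vd × C = 387.6 × 5 = 1938 mg
CL = 0.693 × Vd / t½ = 0.693 × 387.6 / 70.4 = 3.815 L/h
Infusion rate = CL × Css = 3.815 × 5 = 19.08 mg/h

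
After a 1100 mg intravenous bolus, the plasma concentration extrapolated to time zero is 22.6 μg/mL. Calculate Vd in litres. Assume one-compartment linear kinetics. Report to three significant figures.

48.7 L

Immediately after an IV bolus, C₀ = Dose / Vd, so Vd = Dose / C₀.
Vd = 1100 / 22.6 = 48.67 L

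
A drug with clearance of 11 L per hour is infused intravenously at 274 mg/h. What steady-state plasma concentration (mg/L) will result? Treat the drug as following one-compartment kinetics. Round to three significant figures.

Css = rate / CL = 274 / 11.00 = 24.91 mg/L

24.9 mg/L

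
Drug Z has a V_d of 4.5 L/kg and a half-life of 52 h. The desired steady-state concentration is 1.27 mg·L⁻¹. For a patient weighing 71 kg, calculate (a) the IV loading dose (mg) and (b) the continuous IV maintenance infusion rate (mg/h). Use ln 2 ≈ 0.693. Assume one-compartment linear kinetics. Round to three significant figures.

(a) 406 mg; (b) 5.41 mg/h

Vd = 4.5 L/kg × 71 kg = 319.5 L
LD = Vd × C = 319.5 × 1.27 = 405.8 mg
CL = 0.693 × Vd / t½ = 0.693 × 319.5 / 52 = 4.258 L/h
Infusion rate = CL × Css = 4.258 × 1.27 = 5.408 mg/h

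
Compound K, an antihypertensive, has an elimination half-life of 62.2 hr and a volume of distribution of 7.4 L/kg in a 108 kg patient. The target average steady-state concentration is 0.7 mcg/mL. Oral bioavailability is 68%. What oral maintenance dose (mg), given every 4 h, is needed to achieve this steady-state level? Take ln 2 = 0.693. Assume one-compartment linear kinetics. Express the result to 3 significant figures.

Vd(total) = 108 kg × 7.4 L/kg = 799.2 L
k = 0.693/62.2 = 0.01114 h⁻¹, so CL = k·Vd = 0.01114 × 799.2 = 8.903 L/h
D = CL × Css × τ / F = 8.903 × 0.7 × 4 / 0.68 = 36.66 mg

36.7 mg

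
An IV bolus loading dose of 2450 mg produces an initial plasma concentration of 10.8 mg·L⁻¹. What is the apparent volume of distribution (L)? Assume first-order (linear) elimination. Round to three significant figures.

227 L

Immediately after an IV bolus, C₀ = Dose / Vd, so Vd = Dose / C₀.
Vd = 2450 / 10.8 = 226.9 L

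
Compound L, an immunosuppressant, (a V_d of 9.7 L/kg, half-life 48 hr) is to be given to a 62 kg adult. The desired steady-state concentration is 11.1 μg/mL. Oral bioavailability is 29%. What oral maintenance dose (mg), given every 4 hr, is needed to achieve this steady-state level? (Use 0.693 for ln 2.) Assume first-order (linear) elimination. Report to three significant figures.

Total Vd = 9.7 × 62 = 601.4 L
CL = ln 2 · Vd / t½ = 0.693 × 601.4 / 48 = 8.683 L/h
D = CL × Css × τ / F = 8.683 × 11.1 × 4 / 0.29 = 1329 mg

1330 mg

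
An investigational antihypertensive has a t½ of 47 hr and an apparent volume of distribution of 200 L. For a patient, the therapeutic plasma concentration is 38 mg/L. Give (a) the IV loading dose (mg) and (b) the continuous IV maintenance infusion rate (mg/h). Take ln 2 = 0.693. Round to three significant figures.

LD = Vd × C = 200.0 × 38 = 7600 mg
CL = 0.693 × Vd / t½ = 0.693 × 200.0 / 47 = 2.949 L/h
Infusion rate = CL × Css = 2.949 × 38 = 112.1 mg/h

(a) 7600 mg; (b) 112 mg/h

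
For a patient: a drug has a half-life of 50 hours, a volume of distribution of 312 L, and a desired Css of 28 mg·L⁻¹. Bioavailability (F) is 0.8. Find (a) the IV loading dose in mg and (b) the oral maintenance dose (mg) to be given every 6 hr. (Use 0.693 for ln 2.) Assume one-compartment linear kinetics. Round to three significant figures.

(a) 8740 mg; (b) 908 mg

LD = Vd × C = 312.0 × 28 = 8736 mg
CL = 0.693 × Vd / t½ = 0.693 × 312.0 / 50 = 4.324 L/h
D = CL × Css × τ / F = 4.324 × 28 × 6 / 0.8 = 908.0 mg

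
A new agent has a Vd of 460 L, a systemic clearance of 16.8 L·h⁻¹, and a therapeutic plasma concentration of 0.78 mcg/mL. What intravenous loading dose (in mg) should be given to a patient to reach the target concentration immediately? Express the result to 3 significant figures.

359 mg

Loading dose depends on Vd (not clearance): it fills the distribution volume.
LD = Vd × C = 460.0 × 0.7800 = 358.8 mg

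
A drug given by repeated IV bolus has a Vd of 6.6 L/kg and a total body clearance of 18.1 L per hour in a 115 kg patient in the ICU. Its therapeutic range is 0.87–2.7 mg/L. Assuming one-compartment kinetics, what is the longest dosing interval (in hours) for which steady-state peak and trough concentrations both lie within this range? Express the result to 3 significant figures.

Vd(total) = 115 kg × 6.6 L/kg = 759.0 L
k = CL / Vd = 18.10 / 759.0 = 0.02385 h⁻¹
Between IV bolus doses, concentration decays as C = C₀·e^(−kτ), so C_peak/C_trough = e^(kτ).
τ_max = ln(C_peak/C_trough) / k = ln(2.7/0.87) / 0.02385 = 1.133 / 0.02385 = 47.51 h

47.5 h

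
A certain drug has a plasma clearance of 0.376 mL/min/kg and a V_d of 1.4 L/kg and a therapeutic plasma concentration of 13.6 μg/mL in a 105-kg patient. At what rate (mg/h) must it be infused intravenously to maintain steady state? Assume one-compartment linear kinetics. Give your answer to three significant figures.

CL = 0.376 mL/min/kg × 105 kg = 39.48 mL/min = 39.48 × 60/1000 = 2.369 L/h
R₀ = 2.369 × 13.6 = 32.22 mg/h

32.2 mg/h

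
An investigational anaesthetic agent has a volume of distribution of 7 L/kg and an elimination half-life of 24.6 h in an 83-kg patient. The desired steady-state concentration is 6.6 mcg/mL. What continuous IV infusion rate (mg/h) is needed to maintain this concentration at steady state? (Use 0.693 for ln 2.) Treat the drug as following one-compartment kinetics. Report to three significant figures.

108 mg/h

Vd = 7 L/kg × 83 kg = 581.0 L
CL = 0.693 × Vd / t½ = 0.693 × 581.0 / 24.6 = 16.37 L/h
Infusion rate = CL × Css = 16.37 × 6.6 = 108.0 mg/h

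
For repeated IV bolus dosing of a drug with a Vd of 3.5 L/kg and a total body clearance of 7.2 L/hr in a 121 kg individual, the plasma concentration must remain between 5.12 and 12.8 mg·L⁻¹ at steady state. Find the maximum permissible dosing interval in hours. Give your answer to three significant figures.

53.9 h

Vd(total) = 121 kg × 3.5 L/kg = 423.5 L
k = CL / Vd = 7.200 / 423.5 = 0.01700 h⁻¹
Between IV bolus doses, concentration decays as C = C₀·e^(−kτ), so C_peak/C_trough = e^(kτ).
τ_max = ln(C_peak/C_trough) / k = ln(12.8/5.12) / 0.01700 = 0.9163 / 0.01700 = 53.90 h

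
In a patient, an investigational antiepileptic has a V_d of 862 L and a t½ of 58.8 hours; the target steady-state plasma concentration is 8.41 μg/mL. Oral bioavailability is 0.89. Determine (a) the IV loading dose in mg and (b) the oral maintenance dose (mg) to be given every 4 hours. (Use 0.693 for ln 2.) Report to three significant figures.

(a) 7250 mg; (b) 384 mg

LD = Vd × C = 862.0 × 8.41 = 7249 mg
CL = 0.693 × Vd / t½ = 0.693 × 862.0 / 58.8 = 10.16 L/h
D = CL × Css × τ / F = 10.16 × 8.41 × 4 / 0.89 = 384.0 mg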